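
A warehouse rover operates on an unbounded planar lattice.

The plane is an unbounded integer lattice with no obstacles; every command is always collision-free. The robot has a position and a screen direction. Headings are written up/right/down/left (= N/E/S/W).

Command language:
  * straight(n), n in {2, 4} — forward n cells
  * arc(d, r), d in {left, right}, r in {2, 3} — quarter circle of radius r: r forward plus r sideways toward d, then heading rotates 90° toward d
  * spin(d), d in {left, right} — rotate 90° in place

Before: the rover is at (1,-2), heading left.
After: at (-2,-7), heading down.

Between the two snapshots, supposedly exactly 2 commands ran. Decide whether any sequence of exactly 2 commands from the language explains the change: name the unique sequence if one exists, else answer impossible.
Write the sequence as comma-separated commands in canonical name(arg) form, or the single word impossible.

key: position moved to (-2,-7) AND the heading swung to S — translation plus rotation needed
start: at (1,-2), heading left
1. arc(left, 3) → at (-2,-5), heading down
2. straight(2) → at (-2,-7), heading down
all 64 alternatives checked — unique.

arc(left, 3), straight(2)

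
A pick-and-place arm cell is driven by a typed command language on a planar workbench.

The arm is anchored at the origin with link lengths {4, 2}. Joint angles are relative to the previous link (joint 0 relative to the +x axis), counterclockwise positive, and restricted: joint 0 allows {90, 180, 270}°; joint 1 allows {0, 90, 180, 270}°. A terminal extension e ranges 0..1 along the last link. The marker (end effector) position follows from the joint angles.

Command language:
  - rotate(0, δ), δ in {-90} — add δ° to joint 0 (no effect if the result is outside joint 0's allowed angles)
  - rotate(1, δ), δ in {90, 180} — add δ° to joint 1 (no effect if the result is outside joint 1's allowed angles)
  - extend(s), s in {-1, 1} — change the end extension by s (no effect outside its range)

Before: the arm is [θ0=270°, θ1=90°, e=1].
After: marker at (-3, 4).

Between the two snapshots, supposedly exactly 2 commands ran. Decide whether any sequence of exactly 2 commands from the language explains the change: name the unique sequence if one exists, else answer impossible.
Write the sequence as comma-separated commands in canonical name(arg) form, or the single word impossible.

rotate(0, -90), rotate(0, -90)

t0: [θ0=270°, θ1=90°, e=1]
step 1 (rotate(0, -90)): [θ0=180°, θ1=90°, e=1]
step 2 (rotate(0, -90)): [θ0=90°, θ1=90°, e=1]
no rival 2-sequence matches.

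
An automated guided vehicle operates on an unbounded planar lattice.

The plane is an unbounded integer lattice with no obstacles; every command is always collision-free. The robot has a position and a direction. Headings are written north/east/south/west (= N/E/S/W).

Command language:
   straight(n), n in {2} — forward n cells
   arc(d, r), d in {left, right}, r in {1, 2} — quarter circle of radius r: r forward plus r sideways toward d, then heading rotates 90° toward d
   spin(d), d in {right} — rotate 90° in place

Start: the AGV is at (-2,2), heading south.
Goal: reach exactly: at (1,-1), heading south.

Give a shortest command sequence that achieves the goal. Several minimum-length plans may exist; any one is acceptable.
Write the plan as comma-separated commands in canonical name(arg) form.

arc(left, 2), arc(right, 1)

begin: at (-2,2), heading south
step 1 (arc(left, 2)): at (0,0), heading east
step 2 (arc(right, 1)): at (1,-1), heading south
nothing shorter than 2 reaches the goal.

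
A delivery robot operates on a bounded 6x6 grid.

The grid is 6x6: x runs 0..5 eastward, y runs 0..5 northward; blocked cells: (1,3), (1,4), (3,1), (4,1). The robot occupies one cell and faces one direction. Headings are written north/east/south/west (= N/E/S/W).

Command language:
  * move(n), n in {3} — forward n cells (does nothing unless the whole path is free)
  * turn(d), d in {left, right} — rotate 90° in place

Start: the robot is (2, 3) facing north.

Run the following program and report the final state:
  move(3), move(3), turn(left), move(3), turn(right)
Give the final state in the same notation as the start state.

(2, 3) facing north

initial: (2, 3) facing north
step 1 (move(3)): (2, 3) facing north
step 2 (move(3)): (2, 3) facing north
step 3 (turn(left)): (2, 3) facing west
step 4 (move(3)): (2, 3) facing west
step 5 (turn(right)): (2, 3) facing north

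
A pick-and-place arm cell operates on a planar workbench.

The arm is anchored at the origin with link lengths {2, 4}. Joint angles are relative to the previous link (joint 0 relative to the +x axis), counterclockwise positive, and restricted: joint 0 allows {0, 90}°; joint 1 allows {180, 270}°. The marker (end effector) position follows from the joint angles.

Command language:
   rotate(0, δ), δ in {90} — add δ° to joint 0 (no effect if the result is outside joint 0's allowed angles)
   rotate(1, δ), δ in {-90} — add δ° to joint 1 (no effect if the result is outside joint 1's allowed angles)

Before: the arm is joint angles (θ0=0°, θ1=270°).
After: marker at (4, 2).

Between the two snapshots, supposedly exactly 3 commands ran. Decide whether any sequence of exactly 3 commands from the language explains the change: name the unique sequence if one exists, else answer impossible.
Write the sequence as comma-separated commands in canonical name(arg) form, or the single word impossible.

rotate(0, 90), rotate(0, 90), rotate(0, 90)

initial: joint angles (θ0=0°, θ1=270°)
1. rotate(0, 90) → joint angles (θ0=90°, θ1=270°)
2. rotate(0, 90) → joint angles (θ0=90°, θ1=270°)
3. rotate(0, 90) → joint angles (θ0=90°, θ1=270°)
all 8 alternatives checked — unique.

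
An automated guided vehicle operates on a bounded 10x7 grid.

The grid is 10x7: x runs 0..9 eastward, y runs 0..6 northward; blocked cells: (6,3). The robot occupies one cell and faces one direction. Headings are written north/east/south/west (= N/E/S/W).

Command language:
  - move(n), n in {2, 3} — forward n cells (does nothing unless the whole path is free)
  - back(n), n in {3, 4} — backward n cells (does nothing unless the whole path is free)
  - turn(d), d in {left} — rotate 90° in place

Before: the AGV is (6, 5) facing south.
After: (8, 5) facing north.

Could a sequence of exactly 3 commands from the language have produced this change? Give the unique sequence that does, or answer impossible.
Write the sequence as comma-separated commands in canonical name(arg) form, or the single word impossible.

key: cell and facing (now N) both changed — the 3 commands mix motion and turning
initial: (6, 5) facing south
[1] after turn(left): (6, 5) facing east
[2] after move(2): (8, 5) facing east
[3] after turn(left): (8, 5) facing north
no other 3-command option fits: unique.

turn(left), move(2), turn(left)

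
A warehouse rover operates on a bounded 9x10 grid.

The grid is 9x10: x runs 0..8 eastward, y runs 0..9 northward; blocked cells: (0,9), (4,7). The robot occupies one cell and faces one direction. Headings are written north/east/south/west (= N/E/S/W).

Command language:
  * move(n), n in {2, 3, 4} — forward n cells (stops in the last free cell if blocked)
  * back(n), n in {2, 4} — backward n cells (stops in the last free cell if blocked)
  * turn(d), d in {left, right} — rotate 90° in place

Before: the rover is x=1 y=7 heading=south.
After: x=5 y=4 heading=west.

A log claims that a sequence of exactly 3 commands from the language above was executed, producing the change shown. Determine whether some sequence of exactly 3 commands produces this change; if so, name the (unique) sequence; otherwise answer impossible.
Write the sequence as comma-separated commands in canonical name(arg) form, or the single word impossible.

key: cell and facing (now W) both changed — the 3 commands mix motion and turning
from: x=1 y=7 heading=south
[1] after move(3): x=1 y=4 heading=south
[2] after turn(right): x=1 y=4 heading=west
[3] after back(4): x=5 y=4 heading=west
no other 3-command option fits: unique.

move(3), turn(right), back(4)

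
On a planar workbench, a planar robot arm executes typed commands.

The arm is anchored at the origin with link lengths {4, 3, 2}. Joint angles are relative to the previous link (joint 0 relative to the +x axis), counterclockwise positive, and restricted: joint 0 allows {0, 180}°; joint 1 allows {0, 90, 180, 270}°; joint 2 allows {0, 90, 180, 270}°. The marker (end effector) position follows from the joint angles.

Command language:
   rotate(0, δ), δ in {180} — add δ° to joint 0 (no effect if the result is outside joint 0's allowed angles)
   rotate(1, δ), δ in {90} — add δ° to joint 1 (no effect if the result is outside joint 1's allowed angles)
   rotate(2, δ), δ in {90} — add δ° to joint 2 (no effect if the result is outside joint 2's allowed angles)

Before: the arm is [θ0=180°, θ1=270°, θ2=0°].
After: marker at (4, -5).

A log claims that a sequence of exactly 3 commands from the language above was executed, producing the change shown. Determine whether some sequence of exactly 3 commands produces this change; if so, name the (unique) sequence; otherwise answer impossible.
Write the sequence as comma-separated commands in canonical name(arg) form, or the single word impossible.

rotate(0, 180), rotate(0, 180), rotate(0, 180)

initial: [θ0=180°, θ1=270°, θ2=0°]
[1] after rotate(0, 180): [θ0=0°, θ1=270°, θ2=0°]
[2] after rotate(0, 180): [θ0=180°, θ1=270°, θ2=0°]
[3] after rotate(0, 180): [θ0=0°, θ1=270°, θ2=0°]
no rival 3-sequence matches.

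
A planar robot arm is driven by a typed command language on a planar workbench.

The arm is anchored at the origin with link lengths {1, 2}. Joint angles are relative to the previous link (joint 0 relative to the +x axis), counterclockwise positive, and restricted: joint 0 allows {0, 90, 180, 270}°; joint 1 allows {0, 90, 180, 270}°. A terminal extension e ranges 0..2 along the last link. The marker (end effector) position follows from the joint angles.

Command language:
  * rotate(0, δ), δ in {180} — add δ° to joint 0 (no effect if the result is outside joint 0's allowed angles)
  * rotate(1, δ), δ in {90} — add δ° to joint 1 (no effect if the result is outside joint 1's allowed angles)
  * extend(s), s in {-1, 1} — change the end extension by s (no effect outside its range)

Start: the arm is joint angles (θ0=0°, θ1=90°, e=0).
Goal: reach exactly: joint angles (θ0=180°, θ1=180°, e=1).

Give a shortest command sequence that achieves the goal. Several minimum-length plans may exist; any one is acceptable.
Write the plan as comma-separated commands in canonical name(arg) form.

extend(1), rotate(0, 180), rotate(1, 90)

start: joint angles (θ0=0°, θ1=90°, e=0)
step 1 (extend(1)): joint angles (θ0=0°, θ1=90°, e=1)
step 2 (rotate(0, 180)): joint angles (θ0=180°, θ1=90°, e=1)
step 3 (rotate(1, 90)): joint angles (θ0=180°, θ1=180°, e=1)
shorter routes all fall short; 3 is best.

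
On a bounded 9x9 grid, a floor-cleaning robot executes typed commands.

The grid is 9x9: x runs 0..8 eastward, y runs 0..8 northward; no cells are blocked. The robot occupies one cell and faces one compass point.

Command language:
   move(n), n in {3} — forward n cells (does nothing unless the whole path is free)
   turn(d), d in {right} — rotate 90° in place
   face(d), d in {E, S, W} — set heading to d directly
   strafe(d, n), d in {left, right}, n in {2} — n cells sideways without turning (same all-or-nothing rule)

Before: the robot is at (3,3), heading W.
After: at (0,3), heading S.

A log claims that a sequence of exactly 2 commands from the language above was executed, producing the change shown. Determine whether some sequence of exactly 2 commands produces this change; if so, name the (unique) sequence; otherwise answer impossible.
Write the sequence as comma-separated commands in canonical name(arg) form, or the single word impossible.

key: order matters: swapping move(3) and face(S) lands elsewhere
start: at (3,3), heading W
step 1 (move(3)): at (0,3), heading W
step 2 (face(S)): at (0,3), heading S
uniquely the one of 49 2-step routes that fits.

move(3), face(S)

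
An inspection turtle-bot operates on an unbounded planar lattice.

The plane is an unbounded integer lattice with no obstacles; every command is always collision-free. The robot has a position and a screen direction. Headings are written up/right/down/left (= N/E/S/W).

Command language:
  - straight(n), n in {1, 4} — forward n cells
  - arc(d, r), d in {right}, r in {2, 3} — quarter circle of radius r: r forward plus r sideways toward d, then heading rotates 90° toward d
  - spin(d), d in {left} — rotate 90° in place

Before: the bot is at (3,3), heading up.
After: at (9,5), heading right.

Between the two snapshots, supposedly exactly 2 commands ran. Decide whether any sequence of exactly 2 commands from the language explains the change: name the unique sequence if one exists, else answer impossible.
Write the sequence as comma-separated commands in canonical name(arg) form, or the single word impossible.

arc(right, 2), straight(4)

key: cell and facing (now E) both changed — the 2 commands mix motion and turning
start: at (3,3), heading up
step 1 (arc(right, 2)): at (5,5), heading right
step 2 (straight(4)): at (9,5), heading right
all 25 alternatives checked — unique.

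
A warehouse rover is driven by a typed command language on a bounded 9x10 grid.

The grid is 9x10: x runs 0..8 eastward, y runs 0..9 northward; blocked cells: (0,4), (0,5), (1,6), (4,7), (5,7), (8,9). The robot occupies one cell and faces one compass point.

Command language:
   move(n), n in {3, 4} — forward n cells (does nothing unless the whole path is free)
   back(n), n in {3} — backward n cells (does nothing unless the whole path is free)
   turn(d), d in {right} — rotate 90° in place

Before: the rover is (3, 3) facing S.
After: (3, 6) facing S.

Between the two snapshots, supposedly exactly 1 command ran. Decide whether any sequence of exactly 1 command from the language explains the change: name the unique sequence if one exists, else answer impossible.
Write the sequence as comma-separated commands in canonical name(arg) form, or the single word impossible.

key: heading stays S — the single command does not turn
initial: (3, 3) facing S
step 1 (back(3)): (3, 6) facing S
no rival 1-sequence matches.

back(3)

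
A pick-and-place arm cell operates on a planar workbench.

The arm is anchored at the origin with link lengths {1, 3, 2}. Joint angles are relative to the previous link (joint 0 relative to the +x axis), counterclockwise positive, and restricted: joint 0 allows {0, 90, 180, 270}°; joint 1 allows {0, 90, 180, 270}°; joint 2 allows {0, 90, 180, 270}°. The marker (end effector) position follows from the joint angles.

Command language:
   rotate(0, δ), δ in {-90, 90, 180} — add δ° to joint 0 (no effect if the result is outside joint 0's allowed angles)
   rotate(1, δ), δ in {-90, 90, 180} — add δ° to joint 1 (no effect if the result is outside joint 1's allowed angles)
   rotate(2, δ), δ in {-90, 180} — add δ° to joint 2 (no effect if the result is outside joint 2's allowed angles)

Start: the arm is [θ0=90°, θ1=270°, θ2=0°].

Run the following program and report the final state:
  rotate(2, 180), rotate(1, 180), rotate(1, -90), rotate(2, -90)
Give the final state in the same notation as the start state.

[θ0=90°, θ1=0°, θ2=90°]

t0: [θ0=90°, θ1=270°, θ2=0°]
[1] after rotate(2, 180): [θ0=90°, θ1=270°, θ2=180°]
[2] after rotate(1, 180): [θ0=90°, θ1=90°, θ2=180°]
[3] after rotate(1, -90): [θ0=90°, θ1=0°, θ2=180°]
[4] after rotate(2, -90): [θ0=90°, θ1=0°, θ2=90°]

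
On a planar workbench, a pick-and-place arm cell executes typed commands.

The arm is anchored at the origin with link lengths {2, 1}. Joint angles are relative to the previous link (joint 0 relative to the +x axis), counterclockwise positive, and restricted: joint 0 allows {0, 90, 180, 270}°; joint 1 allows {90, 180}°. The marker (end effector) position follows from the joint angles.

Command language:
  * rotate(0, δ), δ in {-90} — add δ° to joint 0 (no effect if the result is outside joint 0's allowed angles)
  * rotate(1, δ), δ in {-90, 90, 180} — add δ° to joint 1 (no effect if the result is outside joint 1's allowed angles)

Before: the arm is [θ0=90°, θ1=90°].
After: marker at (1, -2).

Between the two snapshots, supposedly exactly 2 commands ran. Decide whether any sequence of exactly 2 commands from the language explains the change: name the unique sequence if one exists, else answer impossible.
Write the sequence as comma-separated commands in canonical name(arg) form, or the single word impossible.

rotate(0, -90), rotate(0, -90)

t0: [θ0=90°, θ1=90°]
step 1 (rotate(0, -90)): [θ0=0°, θ1=90°]
step 2 (rotate(0, -90)): [θ0=270°, θ1=90°]
uniquely the one of 16 2-step routes that fits.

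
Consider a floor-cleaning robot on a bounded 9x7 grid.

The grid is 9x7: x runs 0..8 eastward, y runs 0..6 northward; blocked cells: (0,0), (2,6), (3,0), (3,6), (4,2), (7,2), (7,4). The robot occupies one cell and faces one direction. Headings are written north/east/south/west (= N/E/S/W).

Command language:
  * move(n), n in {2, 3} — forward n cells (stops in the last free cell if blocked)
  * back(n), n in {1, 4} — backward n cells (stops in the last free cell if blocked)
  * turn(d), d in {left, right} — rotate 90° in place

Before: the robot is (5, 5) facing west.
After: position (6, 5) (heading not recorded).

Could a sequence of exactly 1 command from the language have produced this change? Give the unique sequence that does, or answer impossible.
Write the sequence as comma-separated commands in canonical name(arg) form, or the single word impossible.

t0: (5, 5) facing west
[1] after back(1): (6, 5) facing west
no other 1-command option fits: unique.

back(1)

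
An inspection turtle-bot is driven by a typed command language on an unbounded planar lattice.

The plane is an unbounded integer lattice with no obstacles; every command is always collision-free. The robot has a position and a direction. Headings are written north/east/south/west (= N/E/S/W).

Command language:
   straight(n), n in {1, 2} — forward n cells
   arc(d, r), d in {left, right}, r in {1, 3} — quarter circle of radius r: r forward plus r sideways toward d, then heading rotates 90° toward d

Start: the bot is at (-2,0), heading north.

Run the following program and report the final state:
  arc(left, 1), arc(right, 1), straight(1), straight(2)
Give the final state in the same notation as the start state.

t0: at (-2,0), heading north
1. arc(left, 1) → at (-3,1), heading west
2. arc(right, 1) → at (-4,2), heading north
3. straight(1) → at (-4,3), heading north
4. straight(2) → at (-4,5), heading north

at (-4,5), heading north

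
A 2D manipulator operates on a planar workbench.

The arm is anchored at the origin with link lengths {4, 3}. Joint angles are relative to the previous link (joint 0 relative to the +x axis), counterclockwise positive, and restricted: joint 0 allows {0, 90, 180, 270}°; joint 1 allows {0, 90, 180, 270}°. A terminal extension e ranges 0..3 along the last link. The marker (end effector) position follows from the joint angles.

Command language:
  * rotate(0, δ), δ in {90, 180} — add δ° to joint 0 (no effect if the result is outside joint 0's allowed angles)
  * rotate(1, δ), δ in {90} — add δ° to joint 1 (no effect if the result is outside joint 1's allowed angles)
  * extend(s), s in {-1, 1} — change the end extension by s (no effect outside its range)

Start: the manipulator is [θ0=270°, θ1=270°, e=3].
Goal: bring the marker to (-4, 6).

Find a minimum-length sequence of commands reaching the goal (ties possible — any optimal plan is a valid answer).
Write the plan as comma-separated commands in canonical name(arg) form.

rotate(0, 180), rotate(0, 90)

initial: [θ0=270°, θ1=270°, e=3]
1. rotate(0, 180) → [θ0=90°, θ1=270°, e=3]
2. rotate(0, 90) → [θ0=180°, θ1=270°, e=3]
no 1-step plan works, so 2 is optimal.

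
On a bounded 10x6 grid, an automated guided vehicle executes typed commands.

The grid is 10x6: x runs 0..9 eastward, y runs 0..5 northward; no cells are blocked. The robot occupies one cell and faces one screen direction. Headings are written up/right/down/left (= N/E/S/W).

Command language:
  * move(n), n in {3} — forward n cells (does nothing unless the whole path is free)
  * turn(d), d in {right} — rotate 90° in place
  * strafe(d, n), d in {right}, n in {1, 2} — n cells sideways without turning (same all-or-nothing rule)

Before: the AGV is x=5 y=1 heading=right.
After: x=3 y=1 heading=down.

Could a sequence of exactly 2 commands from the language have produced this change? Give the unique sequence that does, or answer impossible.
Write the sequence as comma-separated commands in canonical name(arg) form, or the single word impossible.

key: position moved to (3,1) AND the heading swung to S — translation plus rotation needed
initial: x=5 y=1 heading=right
1. turn(right) → x=5 y=1 heading=down
2. strafe(right, 2) → x=3 y=1 heading=down
no other 2-command option fits: unique.

turn(right), strafe(right, 2)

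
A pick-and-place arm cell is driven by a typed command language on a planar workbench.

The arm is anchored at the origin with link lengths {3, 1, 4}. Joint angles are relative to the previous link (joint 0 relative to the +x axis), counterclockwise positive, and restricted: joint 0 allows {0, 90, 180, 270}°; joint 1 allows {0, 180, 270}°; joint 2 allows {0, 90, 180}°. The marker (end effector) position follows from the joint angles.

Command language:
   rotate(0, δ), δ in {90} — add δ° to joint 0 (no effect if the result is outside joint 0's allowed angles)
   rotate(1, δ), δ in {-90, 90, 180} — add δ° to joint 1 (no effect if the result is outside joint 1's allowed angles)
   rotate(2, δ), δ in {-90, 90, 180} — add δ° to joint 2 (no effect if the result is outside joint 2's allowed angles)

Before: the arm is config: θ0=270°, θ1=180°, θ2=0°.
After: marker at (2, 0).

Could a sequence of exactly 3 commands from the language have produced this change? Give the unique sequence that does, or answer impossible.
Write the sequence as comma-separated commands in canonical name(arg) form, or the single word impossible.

rotate(0, 90), rotate(0, 90), rotate(0, 90)

t0: config: θ0=270°, θ1=180°, θ2=0°
step 1 (rotate(0, 90)): config: θ0=0°, θ1=180°, θ2=0°
step 2 (rotate(0, 90)): config: θ0=90°, θ1=180°, θ2=0°
step 3 (rotate(0, 90)): config: θ0=180°, θ1=180°, θ2=0°
all 343 alternatives checked — unique.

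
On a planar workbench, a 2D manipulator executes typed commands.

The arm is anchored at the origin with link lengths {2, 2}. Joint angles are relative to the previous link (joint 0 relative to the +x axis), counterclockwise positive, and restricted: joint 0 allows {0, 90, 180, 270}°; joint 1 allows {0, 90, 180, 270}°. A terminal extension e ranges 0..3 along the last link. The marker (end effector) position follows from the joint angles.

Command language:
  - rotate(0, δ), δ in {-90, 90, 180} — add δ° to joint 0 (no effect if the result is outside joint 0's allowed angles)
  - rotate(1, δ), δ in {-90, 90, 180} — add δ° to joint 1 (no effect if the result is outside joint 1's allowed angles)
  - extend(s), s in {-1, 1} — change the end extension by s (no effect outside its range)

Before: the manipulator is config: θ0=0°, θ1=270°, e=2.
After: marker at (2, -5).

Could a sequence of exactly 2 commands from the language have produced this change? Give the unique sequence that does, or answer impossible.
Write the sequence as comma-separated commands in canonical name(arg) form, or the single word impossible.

begin: config: θ0=0°, θ1=270°, e=2
[1] after extend(1): config: θ0=0°, θ1=270°, e=3
[2] after extend(1): config: θ0=0°, θ1=270°, e=3
no rival 2-sequence matches.

extend(1), extend(1)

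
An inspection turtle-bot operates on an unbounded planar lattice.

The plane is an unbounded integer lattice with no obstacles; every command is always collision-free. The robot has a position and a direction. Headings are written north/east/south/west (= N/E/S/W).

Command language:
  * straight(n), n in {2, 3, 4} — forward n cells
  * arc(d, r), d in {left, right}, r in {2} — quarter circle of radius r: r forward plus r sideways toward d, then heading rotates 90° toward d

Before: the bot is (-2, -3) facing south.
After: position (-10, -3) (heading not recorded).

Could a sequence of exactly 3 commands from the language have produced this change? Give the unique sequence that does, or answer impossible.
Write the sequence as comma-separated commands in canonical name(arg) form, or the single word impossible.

arc(right, 2), straight(4), arc(right, 2)

begin: (-2, -3) facing south
1. arc(right, 2) → (-4, -5) facing west
2. straight(4) → (-8, -5) facing west
3. arc(right, 2) → (-10, -3) facing north
uniquely the one of 125 3-step routes that fits.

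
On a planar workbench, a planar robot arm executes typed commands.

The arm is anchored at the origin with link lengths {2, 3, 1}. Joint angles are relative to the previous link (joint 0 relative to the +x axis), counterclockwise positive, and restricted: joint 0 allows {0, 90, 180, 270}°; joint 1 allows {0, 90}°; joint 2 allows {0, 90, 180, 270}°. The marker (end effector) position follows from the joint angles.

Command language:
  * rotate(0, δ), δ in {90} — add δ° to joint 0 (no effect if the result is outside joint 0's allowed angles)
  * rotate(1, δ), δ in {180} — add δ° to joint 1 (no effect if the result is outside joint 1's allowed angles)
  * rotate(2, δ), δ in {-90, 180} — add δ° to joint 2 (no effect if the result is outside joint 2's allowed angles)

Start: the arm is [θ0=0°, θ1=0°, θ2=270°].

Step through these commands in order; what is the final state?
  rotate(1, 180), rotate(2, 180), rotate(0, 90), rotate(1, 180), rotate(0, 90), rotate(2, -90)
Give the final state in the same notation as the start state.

begin: [θ0=0°, θ1=0°, θ2=270°]
[1] after rotate(1, 180): [θ0=0°, θ1=0°, θ2=270°]
[2] after rotate(2, 180): [θ0=0°, θ1=0°, θ2=90°]
[3] after rotate(0, 90): [θ0=90°, θ1=0°, θ2=90°]
[4] after rotate(1, 180): [θ0=90°, θ1=0°, θ2=90°]
[5] after rotate(0, 90): [θ0=180°, θ1=0°, θ2=90°]
[6] after rotate(2, -90): [θ0=180°, θ1=0°, θ2=0°]

[θ0=180°, θ1=0°, θ2=0°]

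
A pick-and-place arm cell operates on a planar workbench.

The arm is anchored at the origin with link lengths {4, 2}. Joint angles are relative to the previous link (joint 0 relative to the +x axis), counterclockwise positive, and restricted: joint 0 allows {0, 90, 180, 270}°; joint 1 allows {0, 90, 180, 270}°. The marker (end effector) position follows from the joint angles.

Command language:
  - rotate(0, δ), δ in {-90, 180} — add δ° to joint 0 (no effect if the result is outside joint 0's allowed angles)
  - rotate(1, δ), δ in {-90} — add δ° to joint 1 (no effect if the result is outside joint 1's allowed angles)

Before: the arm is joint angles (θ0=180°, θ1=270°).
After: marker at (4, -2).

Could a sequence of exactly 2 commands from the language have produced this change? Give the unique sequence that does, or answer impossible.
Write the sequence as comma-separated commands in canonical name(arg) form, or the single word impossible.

rotate(0, -90), rotate(0, -90)

initial: joint angles (θ0=180°, θ1=270°)
t=1 rotate(0, -90) ⇒ joint angles (θ0=90°, θ1=270°)
t=2 rotate(0, -90) ⇒ joint angles (θ0=0°, θ1=270°)
all 9 alternatives checked — unique.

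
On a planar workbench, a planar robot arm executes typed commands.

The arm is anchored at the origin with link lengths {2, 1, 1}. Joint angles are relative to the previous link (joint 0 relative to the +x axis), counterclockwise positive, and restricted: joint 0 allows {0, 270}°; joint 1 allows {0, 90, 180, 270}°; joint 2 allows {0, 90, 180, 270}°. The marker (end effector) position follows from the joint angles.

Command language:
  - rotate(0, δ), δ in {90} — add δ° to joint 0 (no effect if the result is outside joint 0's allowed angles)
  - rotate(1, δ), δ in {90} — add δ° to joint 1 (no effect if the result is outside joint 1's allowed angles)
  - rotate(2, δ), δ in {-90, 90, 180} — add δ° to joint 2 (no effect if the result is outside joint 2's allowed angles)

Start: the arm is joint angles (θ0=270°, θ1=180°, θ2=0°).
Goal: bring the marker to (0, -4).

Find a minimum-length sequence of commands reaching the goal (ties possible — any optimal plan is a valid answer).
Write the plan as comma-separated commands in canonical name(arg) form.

rotate(1, 90), rotate(1, 90)

from: joint angles (θ0=270°, θ1=180°, θ2=0°)
step 1 (rotate(1, 90)): joint angles (θ0=270°, θ1=270°, θ2=0°)
step 2 (rotate(1, 90)): joint angles (θ0=270°, θ1=0°, θ2=0°)
nothing shorter than 2 reaches the goal.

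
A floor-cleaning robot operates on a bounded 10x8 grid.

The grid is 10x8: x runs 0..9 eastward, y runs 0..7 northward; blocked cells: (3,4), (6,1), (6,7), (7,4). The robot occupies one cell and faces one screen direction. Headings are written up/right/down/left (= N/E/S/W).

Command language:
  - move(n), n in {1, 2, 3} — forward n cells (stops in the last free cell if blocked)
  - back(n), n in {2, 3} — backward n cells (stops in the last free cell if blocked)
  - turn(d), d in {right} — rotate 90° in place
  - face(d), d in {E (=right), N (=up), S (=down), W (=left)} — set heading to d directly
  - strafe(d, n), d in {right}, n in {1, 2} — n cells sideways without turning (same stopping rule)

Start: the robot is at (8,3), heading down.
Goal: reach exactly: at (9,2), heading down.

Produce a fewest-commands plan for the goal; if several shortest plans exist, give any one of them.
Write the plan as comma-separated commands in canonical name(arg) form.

from: at (8,3), heading down
step 1 (move(1)): at (8,2), heading down
step 2 (face(W)): at (8,2), heading left
step 3 (back(3)): at (9,2), heading left
step 4 (face(S)): at (9,2), heading down
minimal: 4 command(s), checked below 4.

move(1), face(W), back(3), face(S)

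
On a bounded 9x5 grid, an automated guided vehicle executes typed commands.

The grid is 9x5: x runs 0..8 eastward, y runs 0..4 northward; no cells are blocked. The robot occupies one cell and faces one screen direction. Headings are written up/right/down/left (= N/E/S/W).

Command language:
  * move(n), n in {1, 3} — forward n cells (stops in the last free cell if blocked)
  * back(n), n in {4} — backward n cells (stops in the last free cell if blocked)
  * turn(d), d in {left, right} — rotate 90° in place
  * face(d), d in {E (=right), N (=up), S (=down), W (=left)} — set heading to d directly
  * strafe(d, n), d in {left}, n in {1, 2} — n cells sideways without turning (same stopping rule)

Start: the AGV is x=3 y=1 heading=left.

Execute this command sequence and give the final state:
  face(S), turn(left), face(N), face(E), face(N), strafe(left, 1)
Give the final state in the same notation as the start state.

start: x=3 y=1 heading=left
t=1 face(S) ⇒ x=3 y=1 heading=down
t=2 turn(left) ⇒ x=3 y=1 heading=right
t=3 face(N) ⇒ x=3 y=1 heading=up
t=4 face(E) ⇒ x=3 y=1 heading=right
t=5 face(N) ⇒ x=3 y=1 heading=up
t=6 strafe(left, 1) ⇒ x=2 y=1 heading=up

x=2 y=1 heading=up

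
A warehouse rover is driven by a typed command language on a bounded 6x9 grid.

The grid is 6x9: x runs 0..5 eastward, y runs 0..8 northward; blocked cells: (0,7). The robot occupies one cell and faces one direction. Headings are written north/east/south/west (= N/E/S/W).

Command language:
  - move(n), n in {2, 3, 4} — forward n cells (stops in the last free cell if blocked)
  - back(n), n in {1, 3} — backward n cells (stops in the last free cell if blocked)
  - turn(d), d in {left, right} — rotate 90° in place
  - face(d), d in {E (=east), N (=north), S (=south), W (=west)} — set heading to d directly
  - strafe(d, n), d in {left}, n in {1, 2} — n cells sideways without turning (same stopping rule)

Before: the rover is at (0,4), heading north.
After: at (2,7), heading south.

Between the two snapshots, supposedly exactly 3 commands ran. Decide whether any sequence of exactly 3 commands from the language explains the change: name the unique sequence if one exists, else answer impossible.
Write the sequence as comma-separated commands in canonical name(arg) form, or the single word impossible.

face(S), strafe(left, 2), back(3)

key: position moved to (2,7) AND the heading swung to S — translation plus rotation needed
initial: at (0,4), heading north
t=1 face(S) ⇒ at (0,4), heading south
t=2 strafe(left, 2) ⇒ at (2,4), heading south
t=3 back(3) ⇒ at (2,7), heading south
no rival 3-sequence matches.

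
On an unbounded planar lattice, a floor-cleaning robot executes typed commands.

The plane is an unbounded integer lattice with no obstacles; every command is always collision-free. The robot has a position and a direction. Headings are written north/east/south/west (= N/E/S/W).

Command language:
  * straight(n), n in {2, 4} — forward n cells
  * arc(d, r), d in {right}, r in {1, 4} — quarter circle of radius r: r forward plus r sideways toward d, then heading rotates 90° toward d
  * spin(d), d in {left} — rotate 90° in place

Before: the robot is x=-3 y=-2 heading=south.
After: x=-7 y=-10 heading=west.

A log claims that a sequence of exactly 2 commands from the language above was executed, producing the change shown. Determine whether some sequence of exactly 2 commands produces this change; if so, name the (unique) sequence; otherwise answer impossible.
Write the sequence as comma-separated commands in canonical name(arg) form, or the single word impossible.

straight(4), arc(right, 4)

key: cell and facing (now W) both changed — the 2 commands mix motion and turning
t0: x=-3 y=-2 heading=south
[1] after straight(4): x=-3 y=-6 heading=south
[2] after arc(right, 4): x=-7 y=-10 heading=west
all 25 alternatives checked — unique.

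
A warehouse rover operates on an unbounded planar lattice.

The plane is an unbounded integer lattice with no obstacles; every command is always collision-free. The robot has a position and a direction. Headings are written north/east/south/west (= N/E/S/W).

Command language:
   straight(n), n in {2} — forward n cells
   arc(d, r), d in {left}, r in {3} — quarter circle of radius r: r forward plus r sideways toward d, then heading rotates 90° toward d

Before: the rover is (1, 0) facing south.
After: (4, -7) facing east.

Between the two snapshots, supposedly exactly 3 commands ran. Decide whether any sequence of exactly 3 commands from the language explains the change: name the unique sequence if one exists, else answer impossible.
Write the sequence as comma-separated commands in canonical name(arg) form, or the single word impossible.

key: running arc(left, 3) before straight(2) would end elsewhere — order is forced
initial: (1, 0) facing south
[1] after straight(2): (1, -2) facing south
[2] after straight(2): (1, -4) facing south
[3] after arc(left, 3): (4, -7) facing east
all 8 alternatives checked — unique.

straight(2), straight(2), arc(left, 3)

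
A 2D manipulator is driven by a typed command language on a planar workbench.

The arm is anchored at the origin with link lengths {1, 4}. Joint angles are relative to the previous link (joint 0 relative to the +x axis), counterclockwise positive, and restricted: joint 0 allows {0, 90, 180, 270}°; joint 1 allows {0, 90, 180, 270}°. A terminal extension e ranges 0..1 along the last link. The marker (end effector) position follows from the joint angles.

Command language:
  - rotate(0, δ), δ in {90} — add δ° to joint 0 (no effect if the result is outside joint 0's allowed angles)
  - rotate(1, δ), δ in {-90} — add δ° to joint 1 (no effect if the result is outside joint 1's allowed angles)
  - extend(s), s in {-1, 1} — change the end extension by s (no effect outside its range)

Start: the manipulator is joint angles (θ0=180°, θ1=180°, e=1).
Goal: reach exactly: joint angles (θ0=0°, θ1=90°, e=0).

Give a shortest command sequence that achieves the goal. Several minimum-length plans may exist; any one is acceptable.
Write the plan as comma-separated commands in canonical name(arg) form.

t0: joint angles (θ0=180°, θ1=180°, e=1)
[1] after rotate(0, 90): joint angles (θ0=270°, θ1=180°, e=1)
[2] after rotate(0, 90): joint angles (θ0=0°, θ1=180°, e=1)
[3] after extend(-1): joint angles (θ0=0°, θ1=180°, e=0)
[4] after rotate(1, -90): joint angles (θ0=0°, θ1=90°, e=0)
no 3-step plan works, so 4 is optimal.

rotate(0, 90), rotate(0, 90), extend(-1), rotate(1, -90)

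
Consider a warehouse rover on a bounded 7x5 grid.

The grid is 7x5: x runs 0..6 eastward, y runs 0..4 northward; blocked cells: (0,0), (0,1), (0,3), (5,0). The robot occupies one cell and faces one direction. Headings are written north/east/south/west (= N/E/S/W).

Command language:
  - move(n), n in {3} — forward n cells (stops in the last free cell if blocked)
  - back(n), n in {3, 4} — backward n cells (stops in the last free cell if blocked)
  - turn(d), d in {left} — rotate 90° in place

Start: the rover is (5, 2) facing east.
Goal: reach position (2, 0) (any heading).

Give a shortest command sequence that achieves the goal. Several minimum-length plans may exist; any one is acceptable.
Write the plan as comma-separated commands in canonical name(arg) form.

from: (5, 2) facing east
t=1 back(3) ⇒ (2, 2) facing east
t=2 turn(left) ⇒ (2, 2) facing north
t=3 back(3) ⇒ (2, 0) facing north
shorter routes all fall short; 3 is best.

back(3), turn(left), back(3)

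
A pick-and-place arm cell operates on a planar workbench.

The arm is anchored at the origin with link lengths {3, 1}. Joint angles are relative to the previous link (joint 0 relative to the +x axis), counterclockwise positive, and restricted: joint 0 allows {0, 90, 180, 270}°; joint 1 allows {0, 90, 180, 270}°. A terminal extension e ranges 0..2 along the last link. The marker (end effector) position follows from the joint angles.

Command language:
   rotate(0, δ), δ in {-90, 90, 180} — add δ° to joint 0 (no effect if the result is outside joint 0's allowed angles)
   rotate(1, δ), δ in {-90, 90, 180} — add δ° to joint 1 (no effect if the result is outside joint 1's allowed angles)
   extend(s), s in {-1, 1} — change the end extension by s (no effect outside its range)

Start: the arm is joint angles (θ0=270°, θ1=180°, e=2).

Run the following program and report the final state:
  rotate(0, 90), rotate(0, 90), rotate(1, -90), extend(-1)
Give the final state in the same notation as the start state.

joint angles (θ0=90°, θ1=90°, e=1)

start: joint angles (θ0=270°, θ1=180°, e=2)
t=1 rotate(0, 90) ⇒ joint angles (θ0=0°, θ1=180°, e=2)
t=2 rotate(0, 90) ⇒ joint angles (θ0=90°, θ1=180°, e=2)
t=3 rotate(1, -90) ⇒ joint angles (θ0=90°, θ1=90°, e=2)
t=4 extend(-1) ⇒ joint angles (θ0=90°, θ1=90°, e=1)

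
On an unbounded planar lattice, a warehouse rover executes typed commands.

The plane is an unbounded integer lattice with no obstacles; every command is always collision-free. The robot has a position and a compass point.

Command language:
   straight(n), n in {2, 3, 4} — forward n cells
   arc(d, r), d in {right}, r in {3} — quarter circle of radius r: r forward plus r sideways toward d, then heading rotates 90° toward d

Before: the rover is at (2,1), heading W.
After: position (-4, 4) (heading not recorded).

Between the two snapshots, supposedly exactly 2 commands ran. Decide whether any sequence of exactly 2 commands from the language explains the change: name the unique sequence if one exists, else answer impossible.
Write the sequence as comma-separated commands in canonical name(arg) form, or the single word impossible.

straight(3), arc(right, 3)

key: order matters: swapping straight(3) and arc(right, 3) lands elsewhere
t0: at (2,1), heading W
[1] after straight(3): at (-1,1), heading W
[2] after arc(right, 3): at (-4,4), heading N
no rival 2-sequence matches.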